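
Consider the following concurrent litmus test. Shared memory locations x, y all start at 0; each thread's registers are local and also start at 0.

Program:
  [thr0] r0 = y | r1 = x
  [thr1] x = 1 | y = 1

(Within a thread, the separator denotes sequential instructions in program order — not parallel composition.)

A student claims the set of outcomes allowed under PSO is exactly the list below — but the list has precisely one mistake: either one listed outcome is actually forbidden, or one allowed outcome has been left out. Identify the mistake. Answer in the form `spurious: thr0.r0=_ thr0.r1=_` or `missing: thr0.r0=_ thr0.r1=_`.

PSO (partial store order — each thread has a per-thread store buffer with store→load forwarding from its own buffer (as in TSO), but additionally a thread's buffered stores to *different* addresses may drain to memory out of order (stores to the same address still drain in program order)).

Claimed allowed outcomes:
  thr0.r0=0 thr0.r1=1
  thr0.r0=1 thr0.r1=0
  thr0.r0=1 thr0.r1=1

missing: thr0.r0=0 thr0.r1=0

outcome vector order: (thr0.r0,thr0.r1)
under PSO → 0/0 0/1 1/0 1/1
PSO∖claimed = {0/0}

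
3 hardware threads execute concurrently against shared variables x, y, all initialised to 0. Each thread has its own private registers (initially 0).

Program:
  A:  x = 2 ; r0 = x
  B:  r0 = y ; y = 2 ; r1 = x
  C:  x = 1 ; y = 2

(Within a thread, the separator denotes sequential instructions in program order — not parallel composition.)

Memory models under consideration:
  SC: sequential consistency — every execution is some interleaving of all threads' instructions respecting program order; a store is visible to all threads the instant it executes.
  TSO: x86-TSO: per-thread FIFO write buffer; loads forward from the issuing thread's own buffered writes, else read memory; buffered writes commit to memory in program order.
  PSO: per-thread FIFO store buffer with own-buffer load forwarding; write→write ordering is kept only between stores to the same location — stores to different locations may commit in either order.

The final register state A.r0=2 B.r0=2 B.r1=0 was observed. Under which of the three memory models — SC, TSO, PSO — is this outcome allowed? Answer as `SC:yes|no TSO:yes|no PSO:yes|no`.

SC:no TSO:no PSO:yes

outcome vector order: (A.r0,B.r0,B.r1)
SC (9): (1,0,0) (1,0,1) (1,0,2) (1,2,1) (2,0,0) (2,0,1) (2,0,2) (2,2,1) (2,2,2)
TSO (9): (1,0,0) (1,0,1) (1,0,2) (1,2,1) (2,0,0) (2,0,1) (2,0,2) (2,2,1) (2,2,2)
PSO (12): (1,0,0) (1,0,1) (1,0,2) (1,2,0) (1,2,1) (1,2,2) (2,0,0) (2,0,1) (2,0,2) (2,2,0) (2,2,1) (2,2,2)
target (2,2,0) ∈ {PSO}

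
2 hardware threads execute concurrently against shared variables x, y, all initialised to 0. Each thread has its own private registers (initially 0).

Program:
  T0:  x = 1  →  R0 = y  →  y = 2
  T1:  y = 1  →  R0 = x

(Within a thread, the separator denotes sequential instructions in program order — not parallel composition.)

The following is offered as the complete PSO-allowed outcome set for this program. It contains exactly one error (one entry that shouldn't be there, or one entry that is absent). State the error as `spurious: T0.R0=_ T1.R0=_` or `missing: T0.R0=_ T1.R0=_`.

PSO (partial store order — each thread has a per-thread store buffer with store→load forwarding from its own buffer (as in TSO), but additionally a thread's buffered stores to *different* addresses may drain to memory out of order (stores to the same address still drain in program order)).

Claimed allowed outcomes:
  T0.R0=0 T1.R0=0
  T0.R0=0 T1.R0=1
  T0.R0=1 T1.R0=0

missing: T0.R0=1 T1.R0=1

outcome vector order: (T0.R0,T1.R0)
[PSO] allowed = {0/0, 0/1, 1/0, 1/1}
PSO∖claimed = {1/1}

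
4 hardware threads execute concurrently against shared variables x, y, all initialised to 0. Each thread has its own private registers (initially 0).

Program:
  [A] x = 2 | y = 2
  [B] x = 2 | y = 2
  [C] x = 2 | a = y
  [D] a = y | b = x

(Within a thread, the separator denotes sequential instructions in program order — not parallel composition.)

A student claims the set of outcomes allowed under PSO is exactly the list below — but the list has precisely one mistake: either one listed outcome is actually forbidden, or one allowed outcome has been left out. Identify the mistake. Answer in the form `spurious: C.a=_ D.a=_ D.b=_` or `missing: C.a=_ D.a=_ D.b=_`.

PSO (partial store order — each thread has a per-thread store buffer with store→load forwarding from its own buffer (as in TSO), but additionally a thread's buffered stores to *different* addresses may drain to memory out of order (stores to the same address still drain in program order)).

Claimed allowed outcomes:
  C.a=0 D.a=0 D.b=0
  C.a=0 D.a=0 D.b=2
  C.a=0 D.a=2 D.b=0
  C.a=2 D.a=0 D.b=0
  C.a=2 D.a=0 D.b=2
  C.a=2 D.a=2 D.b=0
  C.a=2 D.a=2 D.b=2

missing: C.a=0 D.a=2 D.b=2

outcome vector order: (C.a,D.a,D.b)
under PSO → 0/0/0 0/0/2 0/2/0 0/2/2 2/0/0 2/0/2 2/2/0 2/2/2
PSO∖claimed = {0/2/2}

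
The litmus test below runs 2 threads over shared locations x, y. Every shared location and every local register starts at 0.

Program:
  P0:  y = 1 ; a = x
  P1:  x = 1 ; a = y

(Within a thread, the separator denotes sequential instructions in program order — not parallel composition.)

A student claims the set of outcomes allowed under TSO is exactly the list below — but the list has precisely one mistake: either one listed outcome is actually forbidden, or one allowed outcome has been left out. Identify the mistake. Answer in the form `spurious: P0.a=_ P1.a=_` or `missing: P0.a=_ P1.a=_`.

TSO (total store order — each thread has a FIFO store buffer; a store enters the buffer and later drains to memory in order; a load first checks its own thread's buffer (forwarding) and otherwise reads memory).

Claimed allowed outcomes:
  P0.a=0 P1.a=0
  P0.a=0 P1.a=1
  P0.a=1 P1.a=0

missing: P0.a=1 P1.a=1

outcome vector order: (P0.a,P1.a)
TSO (4): 0/0; 0/1; 1/0; 1/1
TSO∖claimed = {1/1}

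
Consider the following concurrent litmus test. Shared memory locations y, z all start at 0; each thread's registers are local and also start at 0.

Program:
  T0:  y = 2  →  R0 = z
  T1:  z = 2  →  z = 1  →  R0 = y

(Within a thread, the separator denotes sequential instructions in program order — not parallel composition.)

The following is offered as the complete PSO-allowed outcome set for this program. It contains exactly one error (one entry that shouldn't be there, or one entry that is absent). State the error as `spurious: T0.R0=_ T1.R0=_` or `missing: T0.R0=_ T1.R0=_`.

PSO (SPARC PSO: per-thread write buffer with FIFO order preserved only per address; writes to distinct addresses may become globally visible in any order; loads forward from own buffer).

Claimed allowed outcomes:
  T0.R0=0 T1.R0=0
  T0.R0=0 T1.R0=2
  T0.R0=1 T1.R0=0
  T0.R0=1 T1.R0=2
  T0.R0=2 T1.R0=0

missing: T0.R0=2 T1.R0=2

outcome vector order: (T0.R0,T1.R0)
PSO (6): <0 0>; <0 2>; <1 0>; <1 2>; <2 0>; <2 2>
PSO∖claimed = {<2 2>}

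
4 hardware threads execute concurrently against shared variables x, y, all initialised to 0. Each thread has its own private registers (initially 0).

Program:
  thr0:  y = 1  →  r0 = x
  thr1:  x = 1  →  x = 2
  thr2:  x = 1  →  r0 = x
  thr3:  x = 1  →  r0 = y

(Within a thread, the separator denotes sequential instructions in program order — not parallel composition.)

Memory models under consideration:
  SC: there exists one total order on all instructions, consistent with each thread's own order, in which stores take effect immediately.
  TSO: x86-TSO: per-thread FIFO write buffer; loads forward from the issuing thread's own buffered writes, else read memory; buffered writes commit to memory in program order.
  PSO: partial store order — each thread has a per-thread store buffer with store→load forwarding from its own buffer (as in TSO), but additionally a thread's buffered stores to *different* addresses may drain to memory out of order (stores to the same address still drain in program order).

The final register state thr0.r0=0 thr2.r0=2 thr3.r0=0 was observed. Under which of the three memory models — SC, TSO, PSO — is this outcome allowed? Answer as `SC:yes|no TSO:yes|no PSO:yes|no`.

SC:no TSO:yes PSO:yes

outcome vector order: (thr0.r0,thr2.r0,thr3.r0)
SC (10): (0,1,1), (0,2,1), (1,1,0), (1,1,1), (1,2,0), (1,2,1), (2,1,0), (2,1,1), (2,2,0), (2,2,1)
TSO (12): (0,1,0), (0,1,1), (0,2,0), (0,2,1), (1,1,0), (1,1,1), (1,2,0), (1,2,1), (2,1,0), (2,1,1), (2,2,0), (2,2,1)
PSO (12): (0,1,0), (0,1,1), (0,2,0), (0,2,1), (1,1,0), (1,1,1), (1,2,0), (1,2,1), (2,1,0), (2,1,1), (2,2,0), (2,2,1)
target (0,2,0) ∈ {TSO,PSO}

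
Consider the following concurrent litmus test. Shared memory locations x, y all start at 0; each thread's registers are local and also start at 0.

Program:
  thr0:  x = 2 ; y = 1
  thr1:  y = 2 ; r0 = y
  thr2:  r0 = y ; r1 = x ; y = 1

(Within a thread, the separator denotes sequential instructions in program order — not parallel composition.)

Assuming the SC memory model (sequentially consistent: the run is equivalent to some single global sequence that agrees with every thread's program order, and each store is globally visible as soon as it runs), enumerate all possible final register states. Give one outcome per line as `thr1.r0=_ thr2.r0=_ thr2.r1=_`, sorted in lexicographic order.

outcome vector order: (thr1.r0,thr2.r0,thr2.r1)
|SC outcomes| = 10

thr1.r0=1 thr2.r0=0 thr2.r1=0
thr1.r0=1 thr2.r0=0 thr2.r1=2
thr1.r0=1 thr2.r0=1 thr2.r1=2
thr1.r0=1 thr2.r0=2 thr2.r1=0
thr1.r0=1 thr2.r0=2 thr2.r1=2
thr1.r0=2 thr2.r0=0 thr2.r1=0
thr1.r0=2 thr2.r0=0 thr2.r1=2
thr1.r0=2 thr2.r0=1 thr2.r1=2
thr1.r0=2 thr2.r0=2 thr2.r1=0
thr1.r0=2 thr2.r0=2 thr2.r1=2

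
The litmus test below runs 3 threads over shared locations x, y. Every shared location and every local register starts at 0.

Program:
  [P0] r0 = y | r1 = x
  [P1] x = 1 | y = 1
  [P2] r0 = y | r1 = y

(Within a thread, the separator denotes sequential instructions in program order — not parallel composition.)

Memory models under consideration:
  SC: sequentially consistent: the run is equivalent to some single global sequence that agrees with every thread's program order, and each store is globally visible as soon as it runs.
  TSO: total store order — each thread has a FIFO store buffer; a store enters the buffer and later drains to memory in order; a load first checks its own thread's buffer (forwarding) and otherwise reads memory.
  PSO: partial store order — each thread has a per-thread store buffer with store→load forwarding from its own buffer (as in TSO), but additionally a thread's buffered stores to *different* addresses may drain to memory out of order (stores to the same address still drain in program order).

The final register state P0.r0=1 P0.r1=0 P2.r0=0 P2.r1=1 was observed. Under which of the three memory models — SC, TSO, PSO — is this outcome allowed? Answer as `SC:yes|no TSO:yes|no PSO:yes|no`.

SC:no TSO:no PSO:yes

outcome vector order: (P0.r0,P0.r1,P2.r0,P2.r1)
SC (9): 0000, 0001, 0011, 0100, 0101, 0111, 1100, 1101, 1111
TSO (9): 0000, 0001, 0011, 0100, 0101, 0111, 1100, 1101, 1111
PSO (12): 0000, 0001, 0011, 0100, 0101, 0111, 1000, 1001, 1011, 1100, 1101, 1111
target 1001 ∈ {PSO}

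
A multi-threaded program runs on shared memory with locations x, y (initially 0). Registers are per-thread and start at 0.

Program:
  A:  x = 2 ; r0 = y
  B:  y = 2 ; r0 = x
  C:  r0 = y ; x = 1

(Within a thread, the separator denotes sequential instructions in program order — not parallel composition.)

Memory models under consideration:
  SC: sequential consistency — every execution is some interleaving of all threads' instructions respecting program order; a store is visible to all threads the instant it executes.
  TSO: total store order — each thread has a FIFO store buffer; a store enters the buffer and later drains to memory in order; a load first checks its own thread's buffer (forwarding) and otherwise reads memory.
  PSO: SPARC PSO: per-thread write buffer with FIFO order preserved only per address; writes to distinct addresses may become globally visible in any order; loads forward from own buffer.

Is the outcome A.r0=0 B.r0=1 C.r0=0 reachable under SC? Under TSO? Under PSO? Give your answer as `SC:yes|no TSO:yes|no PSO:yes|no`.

outcome vector order: (A.r0,B.r0,C.r0)
SC (10): 0/1/0 0/1/2 0/2/0 0/2/2 2/0/0 2/0/2 2/1/0 2/1/2 2/2/0 2/2/2
TSO (12): 0/0/0 0/0/2 0/1/0 0/1/2 0/2/0 0/2/2 2/0/0 2/0/2 2/1/0 2/1/2 2/2/0 2/2/2
PSO (12): 0/0/0 0/0/2 0/1/0 0/1/2 0/2/0 0/2/2 2/0/0 2/0/2 2/1/0 2/1/2 2/2/0 2/2/2
target 0/1/0 ∈ {SC,TSO,PSO}

SC:yes TSO:yes PSO:yes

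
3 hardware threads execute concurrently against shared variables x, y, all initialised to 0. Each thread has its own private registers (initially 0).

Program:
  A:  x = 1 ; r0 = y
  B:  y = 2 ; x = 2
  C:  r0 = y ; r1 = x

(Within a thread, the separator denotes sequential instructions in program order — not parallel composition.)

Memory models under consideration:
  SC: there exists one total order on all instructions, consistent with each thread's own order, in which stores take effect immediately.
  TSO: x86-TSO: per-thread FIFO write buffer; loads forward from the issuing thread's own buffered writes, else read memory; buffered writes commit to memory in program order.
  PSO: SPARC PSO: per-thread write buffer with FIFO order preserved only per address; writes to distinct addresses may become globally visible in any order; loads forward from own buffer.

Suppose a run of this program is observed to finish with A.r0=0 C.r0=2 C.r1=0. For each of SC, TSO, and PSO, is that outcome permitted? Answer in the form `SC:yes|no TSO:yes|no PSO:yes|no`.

SC:no TSO:yes PSO:yes

outcome vector order: (A.r0,C.r0,C.r1)
[SC] allowed = {<0 0 0>, <0 0 1>, <0 0 2>, <0 2 1>, <0 2 2>, <2 0 0>, <2 0 1>, <2 0 2>, <2 2 0>, <2 2 1>, <2 2 2>}
[TSO] allowed = {<0 0 0>, <0 0 1>, <0 0 2>, <0 2 0>, <0 2 1>, <0 2 2>, <2 0 0>, <2 0 1>, <2 0 2>, <2 2 0>, <2 2 1>, <2 2 2>}
[PSO] allowed = {<0 0 0>, <0 0 1>, <0 0 2>, <0 2 0>, <0 2 1>, <0 2 2>, <2 0 0>, <2 0 1>, <2 0 2>, <2 2 0>, <2 2 1>, <2 2 2>}
target <0 2 0> ∈ {TSO,PSO}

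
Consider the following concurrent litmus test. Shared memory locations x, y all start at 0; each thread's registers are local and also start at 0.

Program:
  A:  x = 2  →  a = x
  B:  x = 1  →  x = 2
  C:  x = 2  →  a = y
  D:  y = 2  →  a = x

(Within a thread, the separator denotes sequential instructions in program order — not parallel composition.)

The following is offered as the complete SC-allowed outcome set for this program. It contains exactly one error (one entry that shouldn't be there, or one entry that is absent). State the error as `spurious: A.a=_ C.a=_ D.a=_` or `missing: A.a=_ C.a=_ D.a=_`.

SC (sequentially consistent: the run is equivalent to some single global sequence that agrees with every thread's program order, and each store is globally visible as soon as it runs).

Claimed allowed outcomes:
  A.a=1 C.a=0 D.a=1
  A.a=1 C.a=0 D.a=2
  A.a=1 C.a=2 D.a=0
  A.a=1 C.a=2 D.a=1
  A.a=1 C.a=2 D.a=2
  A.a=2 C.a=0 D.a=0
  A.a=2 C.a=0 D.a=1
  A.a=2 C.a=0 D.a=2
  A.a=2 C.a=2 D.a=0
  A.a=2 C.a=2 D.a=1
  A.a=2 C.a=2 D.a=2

spurious: A.a=2 C.a=0 D.a=0

outcome vector order: (A.a,C.a,D.a)
SC (10): <1 0 1> <1 0 2> <1 2 0> <1 2 1> <1 2 2> <2 0 1> <2 0 2> <2 2 0> <2 2 1> <2 2 2>
claimed∖SC = {<2 0 0>}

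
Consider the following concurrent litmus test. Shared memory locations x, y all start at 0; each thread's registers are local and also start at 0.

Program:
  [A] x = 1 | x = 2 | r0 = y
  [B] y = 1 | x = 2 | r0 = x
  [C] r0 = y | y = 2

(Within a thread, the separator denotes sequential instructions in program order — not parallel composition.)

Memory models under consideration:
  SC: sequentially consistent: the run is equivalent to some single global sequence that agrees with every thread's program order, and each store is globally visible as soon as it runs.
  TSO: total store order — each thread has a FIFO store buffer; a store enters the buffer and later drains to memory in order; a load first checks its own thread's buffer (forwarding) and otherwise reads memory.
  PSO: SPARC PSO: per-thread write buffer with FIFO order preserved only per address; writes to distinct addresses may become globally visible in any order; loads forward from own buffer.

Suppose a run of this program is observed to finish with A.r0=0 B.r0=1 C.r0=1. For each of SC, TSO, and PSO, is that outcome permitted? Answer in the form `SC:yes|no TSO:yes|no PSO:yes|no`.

outcome vector order: (A.r0,B.r0,C.r0)
[SC] allowed = {<0 2 0>; <0 2 1>; <1 1 0>; <1 1 1>; <1 2 0>; <1 2 1>; <2 1 0>; <2 1 1>; <2 2 0>; <2 2 1>}
[TSO] allowed = {<0 1 0>; <0 1 1>; <0 2 0>; <0 2 1>; <1 1 0>; <1 1 1>; <1 2 0>; <1 2 1>; <2 1 0>; <2 1 1>; <2 2 0>; <2 2 1>}
[PSO] allowed = {<0 1 0>; <0 1 1>; <0 2 0>; <0 2 1>; <1 1 0>; <1 1 1>; <1 2 0>; <1 2 1>; <2 1 0>; <2 1 1>; <2 2 0>; <2 2 1>}
target <0 1 1> ∈ {TSO,PSO}

SC:no TSO:yes PSO:yes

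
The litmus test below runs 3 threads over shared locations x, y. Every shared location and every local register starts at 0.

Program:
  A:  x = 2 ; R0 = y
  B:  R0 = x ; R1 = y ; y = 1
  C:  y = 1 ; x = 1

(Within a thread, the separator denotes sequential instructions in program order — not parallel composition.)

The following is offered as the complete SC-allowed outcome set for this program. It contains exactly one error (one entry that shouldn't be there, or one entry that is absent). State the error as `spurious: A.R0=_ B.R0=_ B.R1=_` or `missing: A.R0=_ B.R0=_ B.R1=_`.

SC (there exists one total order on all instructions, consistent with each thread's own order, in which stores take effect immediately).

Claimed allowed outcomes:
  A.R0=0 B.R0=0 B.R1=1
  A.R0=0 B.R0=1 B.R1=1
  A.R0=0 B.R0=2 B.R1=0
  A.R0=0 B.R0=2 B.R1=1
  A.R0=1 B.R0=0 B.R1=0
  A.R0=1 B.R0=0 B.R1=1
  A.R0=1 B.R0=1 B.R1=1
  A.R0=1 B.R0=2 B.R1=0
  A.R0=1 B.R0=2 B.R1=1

outcome vector order: (A.R0,B.R0,B.R1)
SC: 10 outcomes — {0/0/0; 0/0/1; 0/1/1; 0/2/0; 0/2/1; 1/0/0; 1/0/1; 1/1/1; 1/2/0; 1/2/1}
SC∖claimed = {0/0/0}

missing: A.R0=0 B.R0=0 B.R1=0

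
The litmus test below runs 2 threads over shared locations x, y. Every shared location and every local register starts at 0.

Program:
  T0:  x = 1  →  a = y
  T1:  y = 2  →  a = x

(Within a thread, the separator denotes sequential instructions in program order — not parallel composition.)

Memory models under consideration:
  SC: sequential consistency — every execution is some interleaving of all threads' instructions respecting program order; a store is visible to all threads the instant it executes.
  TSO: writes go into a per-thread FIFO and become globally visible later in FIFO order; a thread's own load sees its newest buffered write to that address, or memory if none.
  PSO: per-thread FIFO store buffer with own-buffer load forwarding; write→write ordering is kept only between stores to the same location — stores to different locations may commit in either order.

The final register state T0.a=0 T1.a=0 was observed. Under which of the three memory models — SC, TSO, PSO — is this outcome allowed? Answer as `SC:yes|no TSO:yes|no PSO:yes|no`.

outcome vector order: (T0.a,T1.a)
under SC → <0 1>, <2 0>, <2 1>
under TSO → <0 0>, <0 1>, <2 0>, <2 1>
under PSO → <0 0>, <0 1>, <2 0>, <2 1>
target <0 0> ∈ {TSO,PSO}

SC:no TSO:yes PSO:yes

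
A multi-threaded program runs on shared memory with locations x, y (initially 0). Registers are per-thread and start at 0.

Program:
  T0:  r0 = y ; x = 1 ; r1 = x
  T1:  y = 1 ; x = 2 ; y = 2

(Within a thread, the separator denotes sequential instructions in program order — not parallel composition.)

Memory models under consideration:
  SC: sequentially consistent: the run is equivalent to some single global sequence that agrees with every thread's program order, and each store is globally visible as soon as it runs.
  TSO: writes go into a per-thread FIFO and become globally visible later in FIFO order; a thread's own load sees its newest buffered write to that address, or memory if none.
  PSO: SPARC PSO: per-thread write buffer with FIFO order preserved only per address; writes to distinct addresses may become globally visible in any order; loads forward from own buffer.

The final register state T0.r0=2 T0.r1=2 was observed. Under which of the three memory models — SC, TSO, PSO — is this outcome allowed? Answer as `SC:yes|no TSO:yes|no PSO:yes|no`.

outcome vector order: (T0.r0,T0.r1)
[SC] allowed = {0/1, 0/2, 1/1, 1/2, 2/1}
[TSO] allowed = {0/1, 0/2, 1/1, 1/2, 2/1}
[PSO] allowed = {0/1, 0/2, 1/1, 1/2, 2/1, 2/2}
target 2/2 ∈ {PSO}

SC:no TSO:no PSO:yes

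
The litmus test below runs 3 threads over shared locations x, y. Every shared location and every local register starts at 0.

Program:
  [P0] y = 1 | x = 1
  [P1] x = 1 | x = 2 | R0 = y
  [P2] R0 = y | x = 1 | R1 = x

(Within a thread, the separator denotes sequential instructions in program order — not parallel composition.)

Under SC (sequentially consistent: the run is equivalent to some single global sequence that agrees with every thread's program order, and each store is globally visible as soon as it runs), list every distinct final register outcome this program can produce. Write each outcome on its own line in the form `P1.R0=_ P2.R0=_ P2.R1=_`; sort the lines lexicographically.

P1.R0=0 P2.R0=0 P2.R1=1
P1.R0=0 P2.R0=0 P2.R1=2
P1.R0=0 P2.R0=1 P2.R1=1
P1.R0=1 P2.R0=0 P2.R1=1
P1.R0=1 P2.R0=0 P2.R1=2
P1.R0=1 P2.R0=1 P2.R1=1
P1.R0=1 P2.R0=1 P2.R1=2

outcome vector order: (P1.R0,P2.R0,P2.R1)
|SC outcomes| = 7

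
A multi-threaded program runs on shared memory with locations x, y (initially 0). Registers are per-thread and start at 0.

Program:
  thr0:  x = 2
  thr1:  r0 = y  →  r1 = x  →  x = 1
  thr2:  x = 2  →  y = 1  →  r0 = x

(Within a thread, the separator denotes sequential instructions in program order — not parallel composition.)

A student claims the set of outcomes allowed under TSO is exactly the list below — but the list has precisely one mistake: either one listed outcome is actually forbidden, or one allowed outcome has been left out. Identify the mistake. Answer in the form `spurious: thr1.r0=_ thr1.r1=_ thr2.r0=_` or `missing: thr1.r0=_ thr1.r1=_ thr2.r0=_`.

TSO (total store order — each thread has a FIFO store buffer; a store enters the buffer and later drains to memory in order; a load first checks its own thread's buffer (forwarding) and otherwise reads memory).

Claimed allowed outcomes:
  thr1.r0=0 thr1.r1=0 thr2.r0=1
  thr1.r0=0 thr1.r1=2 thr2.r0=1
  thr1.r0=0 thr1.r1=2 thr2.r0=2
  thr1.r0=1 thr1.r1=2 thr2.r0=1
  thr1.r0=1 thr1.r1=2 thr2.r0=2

missing: thr1.r0=0 thr1.r1=0 thr2.r0=2

outcome vector order: (thr1.r0,thr1.r1,thr2.r0)
[TSO] allowed = {(0,0,1) (0,0,2) (0,2,1) (0,2,2) (1,2,1) (1,2,2)}
TSO∖claimed = {(0,0,2)}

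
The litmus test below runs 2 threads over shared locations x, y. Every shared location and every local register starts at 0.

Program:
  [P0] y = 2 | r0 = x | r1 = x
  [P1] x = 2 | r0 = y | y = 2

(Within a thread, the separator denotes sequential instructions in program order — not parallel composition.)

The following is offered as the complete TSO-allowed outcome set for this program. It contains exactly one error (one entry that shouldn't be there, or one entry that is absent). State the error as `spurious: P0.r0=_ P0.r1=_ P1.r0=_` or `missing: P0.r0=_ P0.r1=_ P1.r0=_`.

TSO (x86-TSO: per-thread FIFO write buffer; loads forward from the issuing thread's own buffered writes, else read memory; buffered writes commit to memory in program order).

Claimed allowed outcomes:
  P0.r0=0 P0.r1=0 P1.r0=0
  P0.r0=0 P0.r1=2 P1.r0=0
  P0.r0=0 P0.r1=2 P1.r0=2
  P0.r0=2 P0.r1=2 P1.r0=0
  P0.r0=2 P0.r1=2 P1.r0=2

outcome vector order: (P0.r0,P0.r1,P1.r0)
under TSO → (0,0,0); (0,0,2); (0,2,0); (0,2,2); (2,2,0); (2,2,2)
TSO∖claimed = {(0,0,2)}

missing: P0.r0=0 P0.r1=0 P1.r0=2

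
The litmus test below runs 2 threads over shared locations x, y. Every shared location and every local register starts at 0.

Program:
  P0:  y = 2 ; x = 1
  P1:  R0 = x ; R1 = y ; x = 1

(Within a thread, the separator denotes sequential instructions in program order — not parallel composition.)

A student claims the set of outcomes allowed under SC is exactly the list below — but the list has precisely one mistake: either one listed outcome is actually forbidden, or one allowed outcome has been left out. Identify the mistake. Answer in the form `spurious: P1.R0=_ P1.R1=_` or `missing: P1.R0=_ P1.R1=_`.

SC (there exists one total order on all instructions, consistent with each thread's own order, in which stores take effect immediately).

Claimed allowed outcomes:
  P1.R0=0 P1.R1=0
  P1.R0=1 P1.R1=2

outcome vector order: (P1.R0,P1.R1)
under SC → <0 0>, <0 2>, <1 2>
SC∖claimed = {<0 2>}

missing: P1.R0=0 P1.R1=2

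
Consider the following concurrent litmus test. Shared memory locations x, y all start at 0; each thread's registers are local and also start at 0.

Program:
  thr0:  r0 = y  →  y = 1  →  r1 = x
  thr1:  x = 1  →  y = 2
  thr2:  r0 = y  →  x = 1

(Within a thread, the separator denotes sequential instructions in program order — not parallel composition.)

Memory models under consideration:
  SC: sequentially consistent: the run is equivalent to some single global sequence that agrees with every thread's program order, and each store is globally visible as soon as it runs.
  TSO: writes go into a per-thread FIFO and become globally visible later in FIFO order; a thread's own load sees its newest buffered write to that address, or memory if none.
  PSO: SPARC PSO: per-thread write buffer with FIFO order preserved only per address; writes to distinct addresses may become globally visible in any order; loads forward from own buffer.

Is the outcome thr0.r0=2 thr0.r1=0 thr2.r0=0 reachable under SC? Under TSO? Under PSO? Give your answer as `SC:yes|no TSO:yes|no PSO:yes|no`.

SC:no TSO:no PSO:yes

outcome vector order: (thr0.r0,thr0.r1,thr2.r0)
under SC → <0 0 0> <0 0 1> <0 0 2> <0 1 0> <0 1 1> <0 1 2> <2 1 0> <2 1 1> <2 1 2>
under TSO → <0 0 0> <0 0 1> <0 0 2> <0 1 0> <0 1 1> <0 1 2> <2 1 0> <2 1 1> <2 1 2>
under PSO → <0 0 0> <0 0 1> <0 0 2> <0 1 0> <0 1 1> <0 1 2> <2 0 0> <2 0 1> <2 0 2> <2 1 0> <2 1 1> <2 1 2>
target <2 0 0> ∈ {PSO}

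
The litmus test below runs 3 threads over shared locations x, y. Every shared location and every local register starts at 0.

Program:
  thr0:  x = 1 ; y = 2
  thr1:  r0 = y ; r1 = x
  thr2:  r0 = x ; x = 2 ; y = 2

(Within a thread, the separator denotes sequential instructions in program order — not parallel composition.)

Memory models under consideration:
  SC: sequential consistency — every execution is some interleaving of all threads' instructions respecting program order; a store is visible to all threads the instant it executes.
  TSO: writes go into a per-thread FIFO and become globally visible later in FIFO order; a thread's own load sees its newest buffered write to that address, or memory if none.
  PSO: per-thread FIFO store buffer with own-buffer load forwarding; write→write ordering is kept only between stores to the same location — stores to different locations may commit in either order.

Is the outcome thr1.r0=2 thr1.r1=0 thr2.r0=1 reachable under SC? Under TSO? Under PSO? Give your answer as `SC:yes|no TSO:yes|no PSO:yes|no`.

outcome vector order: (thr1.r0,thr1.r1,thr2.r0)
SC: 10 outcomes — {000, 001, 010, 011, 020, 021, 210, 211, 220, 221}
TSO: 10 outcomes — {000, 001, 010, 011, 020, 021, 210, 211, 220, 221}
PSO: 12 outcomes — {000, 001, 010, 011, 020, 021, 200, 201, 210, 211, 220, 221}
target 201 ∈ {PSO}

SC:no TSO:no PSO:yes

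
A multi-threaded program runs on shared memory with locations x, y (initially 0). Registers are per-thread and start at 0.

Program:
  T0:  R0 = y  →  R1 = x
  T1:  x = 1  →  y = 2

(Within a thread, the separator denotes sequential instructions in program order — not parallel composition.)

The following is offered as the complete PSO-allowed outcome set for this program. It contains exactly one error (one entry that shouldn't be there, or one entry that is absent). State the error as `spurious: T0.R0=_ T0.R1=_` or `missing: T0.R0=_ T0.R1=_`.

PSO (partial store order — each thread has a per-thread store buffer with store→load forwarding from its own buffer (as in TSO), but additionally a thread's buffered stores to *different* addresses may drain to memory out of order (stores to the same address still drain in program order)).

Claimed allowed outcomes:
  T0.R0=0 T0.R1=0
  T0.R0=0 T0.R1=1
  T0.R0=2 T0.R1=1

missing: T0.R0=2 T0.R1=0

outcome vector order: (T0.R0,T0.R1)
PSO (4): (0,0), (0,1), (2,0), (2,1)
PSO∖claimed = {(2,0)}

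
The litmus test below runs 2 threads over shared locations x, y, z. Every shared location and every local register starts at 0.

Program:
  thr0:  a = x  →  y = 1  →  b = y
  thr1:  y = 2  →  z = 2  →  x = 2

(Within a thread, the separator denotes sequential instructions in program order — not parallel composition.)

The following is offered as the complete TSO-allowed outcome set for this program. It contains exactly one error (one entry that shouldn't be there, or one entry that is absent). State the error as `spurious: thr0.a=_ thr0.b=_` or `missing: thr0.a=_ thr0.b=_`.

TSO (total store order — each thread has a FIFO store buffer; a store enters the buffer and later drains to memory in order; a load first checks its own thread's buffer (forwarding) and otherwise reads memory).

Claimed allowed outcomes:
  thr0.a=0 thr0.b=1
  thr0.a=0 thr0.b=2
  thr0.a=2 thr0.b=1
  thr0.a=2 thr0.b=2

outcome vector order: (thr0.a,thr0.b)
TSO (3): (0,1) (0,2) (2,1)
claimed∖TSO = {(2,2)}

spurious: thr0.a=2 thr0.b=2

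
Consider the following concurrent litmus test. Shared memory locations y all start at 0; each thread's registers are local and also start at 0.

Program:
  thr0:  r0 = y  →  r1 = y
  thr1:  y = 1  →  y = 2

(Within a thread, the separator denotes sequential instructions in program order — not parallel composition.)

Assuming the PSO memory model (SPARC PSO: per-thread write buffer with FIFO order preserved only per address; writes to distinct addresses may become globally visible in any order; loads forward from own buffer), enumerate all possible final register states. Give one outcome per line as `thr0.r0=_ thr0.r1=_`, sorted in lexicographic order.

outcome vector order: (thr0.r0,thr0.r1)
|PSO outcomes| = 6

thr0.r0=0 thr0.r1=0
thr0.r0=0 thr0.r1=1
thr0.r0=0 thr0.r1=2
thr0.r0=1 thr0.r1=1
thr0.r0=1 thr0.r1=2
thr0.r0=2 thr0.r1=2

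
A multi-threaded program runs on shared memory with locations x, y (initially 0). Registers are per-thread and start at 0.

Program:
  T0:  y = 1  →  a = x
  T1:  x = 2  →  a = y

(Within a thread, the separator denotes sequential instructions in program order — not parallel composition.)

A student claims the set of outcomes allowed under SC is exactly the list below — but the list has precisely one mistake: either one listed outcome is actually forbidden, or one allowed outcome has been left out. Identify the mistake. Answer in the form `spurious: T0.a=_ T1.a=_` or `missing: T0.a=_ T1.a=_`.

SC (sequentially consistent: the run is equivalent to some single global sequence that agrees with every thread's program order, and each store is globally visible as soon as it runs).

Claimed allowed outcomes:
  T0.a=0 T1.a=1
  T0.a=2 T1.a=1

missing: T0.a=2 T1.a=0

outcome vector order: (T0.a,T1.a)
SC: 3 outcomes — {<0 1> <2 0> <2 1>}
SC∖claimed = {<2 0>}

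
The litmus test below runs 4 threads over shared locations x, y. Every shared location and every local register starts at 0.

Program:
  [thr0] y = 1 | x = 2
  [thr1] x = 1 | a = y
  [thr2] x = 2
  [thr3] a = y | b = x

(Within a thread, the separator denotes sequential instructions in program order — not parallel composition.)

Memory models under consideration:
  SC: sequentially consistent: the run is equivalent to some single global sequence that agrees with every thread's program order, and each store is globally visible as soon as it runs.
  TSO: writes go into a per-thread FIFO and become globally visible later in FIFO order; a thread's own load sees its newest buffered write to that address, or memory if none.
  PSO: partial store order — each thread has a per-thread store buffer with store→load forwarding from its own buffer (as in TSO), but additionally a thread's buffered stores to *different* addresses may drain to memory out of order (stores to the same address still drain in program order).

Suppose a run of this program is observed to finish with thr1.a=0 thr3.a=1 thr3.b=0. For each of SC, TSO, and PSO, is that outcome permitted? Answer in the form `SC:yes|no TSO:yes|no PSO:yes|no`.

outcome vector order: (thr1.a,thr3.a,thr3.b)
SC (11): 0/0/0 0/0/1 0/0/2 0/1/1 0/1/2 1/0/0 1/0/1 1/0/2 1/1/0 1/1/1 1/1/2
TSO (12): 0/0/0 0/0/1 0/0/2 0/1/0 0/1/1 0/1/2 1/0/0 1/0/1 1/0/2 1/1/0 1/1/1 1/1/2
PSO (12): 0/0/0 0/0/1 0/0/2 0/1/0 0/1/1 0/1/2 1/0/0 1/0/1 1/0/2 1/1/0 1/1/1 1/1/2
target 0/1/0 ∈ {TSO,PSO}

SC:no TSO:yes PSO:yes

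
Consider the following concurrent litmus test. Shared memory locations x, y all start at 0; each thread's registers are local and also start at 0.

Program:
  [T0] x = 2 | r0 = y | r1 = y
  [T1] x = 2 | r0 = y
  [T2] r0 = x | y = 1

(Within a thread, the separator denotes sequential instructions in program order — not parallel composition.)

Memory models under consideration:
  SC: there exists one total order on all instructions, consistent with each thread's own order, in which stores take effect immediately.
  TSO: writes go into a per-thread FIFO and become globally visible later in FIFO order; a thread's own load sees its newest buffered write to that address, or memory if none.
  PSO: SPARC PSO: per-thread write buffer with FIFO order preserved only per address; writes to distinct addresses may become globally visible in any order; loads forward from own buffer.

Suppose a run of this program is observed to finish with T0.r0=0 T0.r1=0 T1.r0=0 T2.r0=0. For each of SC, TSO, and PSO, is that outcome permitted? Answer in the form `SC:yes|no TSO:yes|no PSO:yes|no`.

outcome vector order: (T0.r0,T0.r1,T1.r0,T2.r0)
SC (12): <0 0 0 0>; <0 0 0 2>; <0 0 1 0>; <0 0 1 2>; <0 1 0 0>; <0 1 0 2>; <0 1 1 0>; <0 1 1 2>; <1 1 0 0>; <1 1 0 2>; <1 1 1 0>; <1 1 1 2>
TSO (12): <0 0 0 0>; <0 0 0 2>; <0 0 1 0>; <0 0 1 2>; <0 1 0 0>; <0 1 0 2>; <0 1 1 0>; <0 1 1 2>; <1 1 0 0>; <1 1 0 2>; <1 1 1 0>; <1 1 1 2>
PSO (12): <0 0 0 0>; <0 0 0 2>; <0 0 1 0>; <0 0 1 2>; <0 1 0 0>; <0 1 0 2>; <0 1 1 0>; <0 1 1 2>; <1 1 0 0>; <1 1 0 2>; <1 1 1 0>; <1 1 1 2>
target <0 0 0 0> ∈ {SC,TSO,PSO}

SC:yes TSO:yes PSO:yes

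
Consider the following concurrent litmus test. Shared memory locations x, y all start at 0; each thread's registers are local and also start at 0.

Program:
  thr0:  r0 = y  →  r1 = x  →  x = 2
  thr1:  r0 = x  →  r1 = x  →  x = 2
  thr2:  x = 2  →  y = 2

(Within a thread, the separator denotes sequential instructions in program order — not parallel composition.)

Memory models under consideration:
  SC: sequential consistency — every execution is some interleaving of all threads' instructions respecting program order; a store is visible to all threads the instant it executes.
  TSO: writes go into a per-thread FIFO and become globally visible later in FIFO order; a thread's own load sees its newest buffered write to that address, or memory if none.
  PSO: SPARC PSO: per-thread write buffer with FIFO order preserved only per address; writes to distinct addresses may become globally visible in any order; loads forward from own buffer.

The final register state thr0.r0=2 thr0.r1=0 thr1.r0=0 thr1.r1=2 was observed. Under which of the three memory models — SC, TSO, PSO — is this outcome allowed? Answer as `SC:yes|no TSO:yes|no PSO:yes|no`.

SC:no TSO:no PSO:yes

outcome vector order: (thr0.r0,thr0.r1,thr1.r0,thr1.r1)
SC (9): <0 0 0 0>, <0 0 0 2>, <0 0 2 2>, <0 2 0 0>, <0 2 0 2>, <0 2 2 2>, <2 2 0 0>, <2 2 0 2>, <2 2 2 2>
TSO (9): <0 0 0 0>, <0 0 0 2>, <0 0 2 2>, <0 2 0 0>, <0 2 0 2>, <0 2 2 2>, <2 2 0 0>, <2 2 0 2>, <2 2 2 2>
PSO (12): <0 0 0 0>, <0 0 0 2>, <0 0 2 2>, <0 2 0 0>, <0 2 0 2>, <0 2 2 2>, <2 0 0 0>, <2 0 0 2>, <2 0 2 2>, <2 2 0 0>, <2 2 0 2>, <2 2 2 2>
target <2 0 0 2> ∈ {PSO}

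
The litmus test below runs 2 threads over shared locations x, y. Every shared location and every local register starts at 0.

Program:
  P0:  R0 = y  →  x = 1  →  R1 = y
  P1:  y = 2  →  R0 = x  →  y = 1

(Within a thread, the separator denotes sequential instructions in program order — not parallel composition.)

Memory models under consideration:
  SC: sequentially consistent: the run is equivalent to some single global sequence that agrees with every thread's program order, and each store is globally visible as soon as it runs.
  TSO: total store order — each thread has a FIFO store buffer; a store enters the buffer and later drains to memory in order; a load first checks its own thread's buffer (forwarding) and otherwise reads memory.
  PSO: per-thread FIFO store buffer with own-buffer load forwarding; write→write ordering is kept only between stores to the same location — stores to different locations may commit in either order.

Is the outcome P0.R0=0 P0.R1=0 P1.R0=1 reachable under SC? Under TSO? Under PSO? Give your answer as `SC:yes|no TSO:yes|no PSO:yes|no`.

SC:yes TSO:yes PSO:yes

outcome vector order: (P0.R0,P0.R1,P1.R0)
SC: 10 outcomes — {(0,0,1); (0,1,0); (0,1,1); (0,2,0); (0,2,1); (1,1,0); (2,1,0); (2,1,1); (2,2,0); (2,2,1)}
TSO: 11 outcomes — {(0,0,0); (0,0,1); (0,1,0); (0,1,1); (0,2,0); (0,2,1); (1,1,0); (2,1,0); (2,1,1); (2,2,0); (2,2,1)}
PSO: 11 outcomes — {(0,0,0); (0,0,1); (0,1,0); (0,1,1); (0,2,0); (0,2,1); (1,1,0); (2,1,0); (2,1,1); (2,2,0); (2,2,1)}
target (0,0,1) ∈ {SC,TSO,PSO}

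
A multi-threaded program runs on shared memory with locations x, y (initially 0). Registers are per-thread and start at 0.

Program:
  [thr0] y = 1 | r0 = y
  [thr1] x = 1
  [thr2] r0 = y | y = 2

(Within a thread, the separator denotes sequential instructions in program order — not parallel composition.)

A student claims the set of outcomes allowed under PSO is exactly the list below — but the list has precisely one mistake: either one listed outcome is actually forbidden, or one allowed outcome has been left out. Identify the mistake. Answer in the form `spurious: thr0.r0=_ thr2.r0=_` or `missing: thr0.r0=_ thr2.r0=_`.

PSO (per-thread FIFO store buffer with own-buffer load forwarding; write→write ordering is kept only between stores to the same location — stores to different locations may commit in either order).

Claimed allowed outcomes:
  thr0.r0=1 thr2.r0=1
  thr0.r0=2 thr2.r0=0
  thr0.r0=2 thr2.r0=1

missing: thr0.r0=1 thr2.r0=0

outcome vector order: (thr0.r0,thr2.r0)
under PSO → 1/0, 1/1, 2/0, 2/1
PSO∖claimed = {1/0}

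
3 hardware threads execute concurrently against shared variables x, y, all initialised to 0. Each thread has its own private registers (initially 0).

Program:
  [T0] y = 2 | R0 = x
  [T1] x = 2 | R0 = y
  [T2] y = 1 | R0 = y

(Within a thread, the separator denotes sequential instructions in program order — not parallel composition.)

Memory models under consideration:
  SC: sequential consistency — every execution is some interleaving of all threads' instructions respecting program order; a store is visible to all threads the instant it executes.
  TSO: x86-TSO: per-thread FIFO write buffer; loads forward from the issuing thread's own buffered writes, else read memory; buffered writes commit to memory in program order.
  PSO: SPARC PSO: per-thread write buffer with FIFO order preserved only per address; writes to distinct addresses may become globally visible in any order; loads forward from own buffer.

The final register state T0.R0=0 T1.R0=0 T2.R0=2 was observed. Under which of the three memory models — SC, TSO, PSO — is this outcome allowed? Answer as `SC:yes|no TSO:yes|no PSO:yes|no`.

outcome vector order: (T0.R0,T1.R0,T2.R0)
under SC → <0 1 1>, <0 2 1>, <0 2 2>, <2 0 1>, <2 0 2>, <2 1 1>, <2 1 2>, <2 2 1>, <2 2 2>
under TSO → <0 0 1>, <0 0 2>, <0 1 1>, <0 1 2>, <0 2 1>, <0 2 2>, <2 0 1>, <2 0 2>, <2 1 1>, <2 1 2>, <2 2 1>, <2 2 2>
under PSO → <0 0 1>, <0 0 2>, <0 1 1>, <0 1 2>, <0 2 1>, <0 2 2>, <2 0 1>, <2 0 2>, <2 1 1>, <2 1 2>, <2 2 1>, <2 2 2>
target <0 0 2> ∈ {TSO,PSO}

SC:no TSO:yes PSO:yes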